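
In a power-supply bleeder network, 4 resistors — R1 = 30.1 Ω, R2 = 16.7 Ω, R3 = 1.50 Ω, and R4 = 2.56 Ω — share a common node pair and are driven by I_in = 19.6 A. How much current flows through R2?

I ≈ 1.02 A

Conductances: ΣG = 1/30.1 + 1/16.7 + 1/1.50 + 1/2.56 = 1.150 (1/Ω).
Current divider: I(R2) = I_in · G_k/ΣG = 19.6 × (0.05988/1.150) = 19.6 × 0.05205 = 1.020 A.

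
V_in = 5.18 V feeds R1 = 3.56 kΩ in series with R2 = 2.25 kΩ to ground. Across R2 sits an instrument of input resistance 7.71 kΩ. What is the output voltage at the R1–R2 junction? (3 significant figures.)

V_out ≈ 1.70 V

R2 ‖ R_L = (2.25 × 7.71)/(2.25 + 7.71) = 1.742 kΩ.
Now apply the divider: V_out = 5.18 × 0.3285 = 1.702 V.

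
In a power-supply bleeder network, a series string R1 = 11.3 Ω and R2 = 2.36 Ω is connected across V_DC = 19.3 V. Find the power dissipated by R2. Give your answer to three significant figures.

ΣR = 13.66 Ω → I = 19.3/13.66 = 1.413 A.
P(R2) = I²·R2 = (1.413)² × 2.36 = 4.711 W.

P ≈ 4.71 W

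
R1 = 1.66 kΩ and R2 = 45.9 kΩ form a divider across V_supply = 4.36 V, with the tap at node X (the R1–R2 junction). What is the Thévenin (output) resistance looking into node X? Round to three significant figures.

R_th ≈ 1.60 kΩ

With V_supply suppressed (replaced by a short), R_th = R1 ‖ R2 = (1.660 × 45.9)/(1.660 + 45.9) = 1.602 kΩ.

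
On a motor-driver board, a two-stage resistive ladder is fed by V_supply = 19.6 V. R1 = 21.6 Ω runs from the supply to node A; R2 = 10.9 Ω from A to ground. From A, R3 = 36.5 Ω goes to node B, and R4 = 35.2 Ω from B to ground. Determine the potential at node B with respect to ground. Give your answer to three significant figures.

Node A sees R2 in parallel with the series input of stage 2, R3 + R4 = 71.70 Ω.
Effective lower resistance at A: R2 ‖ 71.70 = 9.462 Ω.
So V_A = 19.6 × 0.3046 = 5.970 V.
Then the unloaded second divider: V_B = V_A × R4/(R3+R4) = 5.970 × 0.4909 = 2.931 V.

V_B ≈ 2.93 V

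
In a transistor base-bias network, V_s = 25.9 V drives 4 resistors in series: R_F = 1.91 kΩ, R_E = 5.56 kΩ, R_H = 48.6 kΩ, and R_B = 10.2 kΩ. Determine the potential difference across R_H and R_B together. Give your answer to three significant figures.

V ≈ 23.0 V

Series total: ΣR = 1.91 + 5.56 + 48.6 + 10.2 = 66.27 kΩ.
R_{R_H..R_B} = 48.6 + 10.2 = 58.80 kΩ.
Voltage divider: V = V_s · (58.80 / 66.27) = 25.9 × 0.8873 = 22.98 V.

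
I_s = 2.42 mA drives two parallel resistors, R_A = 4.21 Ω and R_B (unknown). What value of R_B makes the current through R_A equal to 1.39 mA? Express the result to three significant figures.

The fraction through R_A equals R_B/(R_A+R_B).
With f = 0.5744, R_B = R_A · f/(1−f) = 4.21 × 1.350 = 5.681 Ω.

R_B ≈ 5.68 Ω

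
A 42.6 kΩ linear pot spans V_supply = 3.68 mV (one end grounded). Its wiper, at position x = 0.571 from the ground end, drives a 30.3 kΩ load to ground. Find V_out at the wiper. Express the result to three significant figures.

Lower segment x·R_p = 24.32 kΩ; upper segment (1−x)·R_p = 18.28 kΩ.
R_L loads the lower segment: effective lower R = 13.49 kΩ.
V_out = 3.68 × 13.49/(18.28 + 13.49) = 1.563 mV.

V_out ≈ 1.56 mV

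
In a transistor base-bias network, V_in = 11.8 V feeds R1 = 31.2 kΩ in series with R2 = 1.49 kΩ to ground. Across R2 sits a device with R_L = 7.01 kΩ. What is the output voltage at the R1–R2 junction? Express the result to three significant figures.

V_out ≈ 0.447 V

R2 ‖ R_L = (1.49 × 7.01)/(1.49 + 7.01) = 1.229 kΩ.
Voltage divider with the loaded lower leg: V_out = 11.8 × 1.229/(31.2 + 1.229) = 11.8 × 0.03789 = 0.4471 V.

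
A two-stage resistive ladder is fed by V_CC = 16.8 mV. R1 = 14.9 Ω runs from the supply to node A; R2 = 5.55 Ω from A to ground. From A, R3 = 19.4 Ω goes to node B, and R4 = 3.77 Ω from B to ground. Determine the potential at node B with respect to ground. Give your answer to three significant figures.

The second stage (R3 + R4 = 23.17 Ω) loads node A in parallel with R2.
Effective lower resistance at A: R2 ‖ 23.17 = 4.477 Ω.
V_A = 16.8 × 4.477/(14.9 + 4.477) = 3.882 mV.
Stage 2 is unloaded, so V_B = V_A · R4/(R3+R4) = 3.882 × 3.77/23.17 = 0.6316 mV.

V_B ≈ 0.632 mV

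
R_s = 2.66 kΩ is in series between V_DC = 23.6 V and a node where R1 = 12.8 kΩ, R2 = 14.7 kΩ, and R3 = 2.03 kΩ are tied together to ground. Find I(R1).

I ≈ 0.683 mA

Combine the parallel branches: R_p = (1/12.8 + 1/14.7 + 1/2.03)⁻¹ = 1.566 kΩ.
Node voltage V_A = V_DC · R_p/(R_s + R_p) = 23.6 × 0.3705 = 8.744 V.
I(R1) = V_A / R1 = 8.744/12.8 = 0.6831 mA.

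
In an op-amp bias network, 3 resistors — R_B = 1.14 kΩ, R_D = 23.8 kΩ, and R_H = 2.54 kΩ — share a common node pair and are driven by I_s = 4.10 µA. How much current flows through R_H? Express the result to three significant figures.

ΣG = 1/1.14 + 1/23.8 + 1/2.54 = 1.313.
R_H takes the fraction G_k/ΣG = 0.3937/1.313 = 0.2999, so I = 4.10 × 0.2999 = 1.229 µA.

I ≈ 1.23 µA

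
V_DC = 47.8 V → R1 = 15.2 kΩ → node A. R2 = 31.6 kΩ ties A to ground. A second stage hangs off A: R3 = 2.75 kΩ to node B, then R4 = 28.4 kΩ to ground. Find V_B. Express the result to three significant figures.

V_B ≈ 22.1 V

Node A sees R2 in parallel with the series input of stage 2, R3 + R4 = 31.15 kΩ.
Effective lower resistance at A: R2 ‖ 31.15 = 15.69 kΩ.
V_A = 47.8 × 15.69/(15.2 + 15.69) = 24.28 V.
V_B = V_A × 0.9117 = 22.13 V.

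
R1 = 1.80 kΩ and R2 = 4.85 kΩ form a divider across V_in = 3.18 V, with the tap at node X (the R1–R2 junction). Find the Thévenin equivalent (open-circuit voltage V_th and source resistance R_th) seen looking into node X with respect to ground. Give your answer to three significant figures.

V_th ≈ 2.32 V, R_th ≈ 1.31 kΩ

Open-circuit (no load on X): V_th = V_in · R2/(R1 + R2) = 3.18 × 4.85/(1.800 + 4.85) = 2.319 V.
Zeroing V_in shorts the top of R1 to ground, so R_th = R1 ‖ R2 = 1.313 kΩ.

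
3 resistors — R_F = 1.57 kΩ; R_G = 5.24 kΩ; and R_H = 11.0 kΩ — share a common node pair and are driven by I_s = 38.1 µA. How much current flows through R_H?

Total conductance ΣG = 1/1.57 + 1/5.24 + 1/11.0 = 0.9187 (units of 1/kΩ).
By the current-divider rule, I = I_s · G_k/ΣG = 38.1 × 0.09895 = 3.770 µA.

I ≈ 3.77 µA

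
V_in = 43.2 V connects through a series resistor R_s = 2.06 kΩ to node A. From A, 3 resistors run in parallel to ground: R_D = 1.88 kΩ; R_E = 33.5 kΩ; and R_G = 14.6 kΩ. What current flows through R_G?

Combine the parallel branches: R_p = (1/1.88 + 1/33.5 + 1/14.6)⁻¹ = 1.587 kΩ.
Node voltage V_A = V_in · R_p/(R_s + R_p) = 43.2 × 0.4351 = 18.80 V.
Branch current I = V_A/R_G = 18.80/14.6 = 1.287 mA.
(Check via current divider: I_total = 11.85 mA; share G_k/ΣG = 0.1087 → same result.)

I ≈ 1.29 mA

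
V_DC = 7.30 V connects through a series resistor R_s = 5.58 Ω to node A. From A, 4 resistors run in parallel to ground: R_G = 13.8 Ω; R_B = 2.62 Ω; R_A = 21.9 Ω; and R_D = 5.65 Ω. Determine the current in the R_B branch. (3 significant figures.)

Equivalent of the parallel group: R_p = 1.478 Ω.
V_A by voltage divider: V_A = 7.30 × 1.478/(5.58 + 1.478) = 1.528 V.
I(R_B) = V_A / R_B = 1.528/2.62 = 0.5833 A.

I ≈ 0.583 A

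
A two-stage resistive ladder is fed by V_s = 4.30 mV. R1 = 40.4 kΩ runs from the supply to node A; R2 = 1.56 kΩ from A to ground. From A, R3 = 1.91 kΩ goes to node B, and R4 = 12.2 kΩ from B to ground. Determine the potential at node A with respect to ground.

Looking into the second stage from A: R3 + R4 = 14.11 kΩ appears in parallel with R2.
Effective lower resistance at A: R2 ‖ 14.11 = 1.405 kΩ.
First divider: V_A = V_s · 1.405/(40.4 + 1.405) = 0.1445 mV.

V_A ≈ 0.144 mV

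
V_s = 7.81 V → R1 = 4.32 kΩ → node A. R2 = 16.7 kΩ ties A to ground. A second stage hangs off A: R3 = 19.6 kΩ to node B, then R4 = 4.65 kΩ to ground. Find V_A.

The second stage (R3 + R4 = 24.25 kΩ) loads node A in parallel with R2.
R2 ‖ (R3+R4) = 9.889 kΩ.
V_A = 7.81 × 9.889/(4.32 + 9.889) = 5.436 V.

V_A ≈ 5.44 V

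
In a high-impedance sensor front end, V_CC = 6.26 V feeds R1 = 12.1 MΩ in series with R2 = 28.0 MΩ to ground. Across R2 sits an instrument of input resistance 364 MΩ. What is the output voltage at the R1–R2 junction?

V_out ≈ 4.27 V

First combine the lower leg with the load: R2 ‖ R_L = 26.00 MΩ.
Now apply the divider: V_out = 6.26 × 0.6824 = 4.272 V.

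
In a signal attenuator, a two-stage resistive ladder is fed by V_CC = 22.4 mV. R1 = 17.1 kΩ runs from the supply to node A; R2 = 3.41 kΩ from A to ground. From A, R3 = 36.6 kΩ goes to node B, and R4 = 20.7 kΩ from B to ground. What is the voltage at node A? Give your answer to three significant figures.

The second stage (R3 + R4 = 57.30 kΩ) loads node A in parallel with R2.
Effective lower resistance at A: R2 ‖ 57.30 = 3.218 kΩ.
So V_A = 22.4 × 0.1584 = 3.548 mV.

V_A ≈ 3.55 mV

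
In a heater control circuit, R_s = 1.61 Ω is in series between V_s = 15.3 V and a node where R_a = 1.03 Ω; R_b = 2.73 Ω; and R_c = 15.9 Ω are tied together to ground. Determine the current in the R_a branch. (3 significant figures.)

Equivalent of the parallel group: R_p = 0.7143 Ω.
V_A = 15.3 × 0.7143/2.324 = 4.702 V.
I(R_a) = V_A / R_a = 4.702/1.03 = 4.565 A.
(Equivalently: I_total = 6.583 A, then current-divider fraction G_k/ΣG = 0.6934.)

I ≈ 4.56 A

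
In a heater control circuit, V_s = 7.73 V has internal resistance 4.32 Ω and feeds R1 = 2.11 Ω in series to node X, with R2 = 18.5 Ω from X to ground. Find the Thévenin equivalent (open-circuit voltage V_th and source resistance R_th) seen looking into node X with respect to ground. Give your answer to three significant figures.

V_th ≈ 5.74 V, R_th ≈ 4.77 Ω

R1' = 4.32 + 2.11 = 6.430 Ω (source resistance + R1).
Open-circuit (no load on X): V_th = V_s · R2/(R1' + R2) = 7.73 × 18.5/(6.430 + 18.5) = 5.736 V.
Looking into X with the source shorted: R_th = R1'·R2/(R1'+R2) = 6.430 × 18.5/24.93 = 4.772 Ω.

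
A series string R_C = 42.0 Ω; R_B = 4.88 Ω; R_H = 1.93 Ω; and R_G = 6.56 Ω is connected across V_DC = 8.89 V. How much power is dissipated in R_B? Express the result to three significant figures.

P ≈ 0.126 W

Series current I = V_DC/ΣR = 8.89/55.37 = 0.1606 A.
V(R_B) = I·R = 0.7835 V; P = V·I = 0.7835 × 0.1606 = 0.1258 W.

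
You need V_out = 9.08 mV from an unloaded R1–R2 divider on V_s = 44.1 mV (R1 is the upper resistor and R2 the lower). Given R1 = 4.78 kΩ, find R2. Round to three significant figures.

V_out/V_s = R2/(R1+R2) = 0.2059.
R2 = R1 · 0.2059/(1 − 0.2059) = 1.239 kΩ.

R2 ≈ 1.24 kΩ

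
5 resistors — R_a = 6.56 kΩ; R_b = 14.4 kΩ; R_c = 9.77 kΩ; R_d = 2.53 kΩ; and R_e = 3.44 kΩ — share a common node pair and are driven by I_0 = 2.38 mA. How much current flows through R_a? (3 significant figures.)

I ≈ 0.359 mA

Conductances: ΣG = 1/6.56 + 1/14.4 + 1/9.77 + 1/2.53 + 1/3.44 = 1.010 (1/kΩ).
R_a takes the fraction G_k/ΣG = 0.1524/1.010 = 0.1509, so I = 2.38 × 0.1509 = 0.3591 mA.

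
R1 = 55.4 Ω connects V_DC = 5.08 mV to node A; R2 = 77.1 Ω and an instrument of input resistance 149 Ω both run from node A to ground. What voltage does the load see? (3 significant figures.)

V_out ≈ 2.43 mV

First combine the lower leg with the load: R2 ‖ R_L = 50.81 Ω.
Now apply the divider: V_out = 5.08 × 0.4784 = 2.430 mV.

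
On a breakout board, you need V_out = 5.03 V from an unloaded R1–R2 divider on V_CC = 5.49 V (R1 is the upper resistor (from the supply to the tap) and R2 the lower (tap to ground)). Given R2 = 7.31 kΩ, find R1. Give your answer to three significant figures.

The divider ratio is R2/(R1+R2) = 5.03/5.49 = 0.9162.
Rearranging, R1 = R2·(1−k)/k = 7.31 × 0.09145 = 0.6685 kΩ.

R1 ≈ 0.669 kΩ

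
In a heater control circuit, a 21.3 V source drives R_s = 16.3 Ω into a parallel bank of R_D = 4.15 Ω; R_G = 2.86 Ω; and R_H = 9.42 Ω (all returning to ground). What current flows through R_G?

Equivalent of the parallel group: R_p = 1.435 Ω.
V_A = 21.3 × 1.435/17.74 = 1.724 V.
Branch current I = V_A/R_G = 1.724/2.86 = 0.6027 A.

I ≈ 0.603 A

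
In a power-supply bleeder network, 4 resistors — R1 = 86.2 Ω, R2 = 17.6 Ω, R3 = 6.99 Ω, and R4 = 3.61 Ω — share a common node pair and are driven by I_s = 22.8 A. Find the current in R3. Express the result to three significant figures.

I ≈ 6.68 A

ΣG = 1/86.2 + 1/17.6 + 1/6.99 + 1/3.61 = 0.4885.
Current divider: I(R3) = I_s · G_k/ΣG = 22.8 × (0.1431/0.4885) = 22.8 × 0.2929 = 6.677 A.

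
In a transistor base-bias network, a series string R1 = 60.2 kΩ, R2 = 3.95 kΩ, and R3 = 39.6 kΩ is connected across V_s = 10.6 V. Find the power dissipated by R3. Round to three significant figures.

P ≈ 0.413 mW

ΣR = 103.8 kΩ → I = 10.6/103.8 = 0.1022 mA.
V(R3) = I·R = 4.046 V; P = V·I = 4.046 × 0.1022 = 0.4134 mW.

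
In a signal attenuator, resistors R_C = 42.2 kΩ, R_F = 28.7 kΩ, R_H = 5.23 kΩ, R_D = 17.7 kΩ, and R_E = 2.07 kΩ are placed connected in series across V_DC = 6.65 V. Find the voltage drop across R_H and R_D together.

Total series resistance ΣR = 42.2 + 28.7 + 5.23 + 17.7 + 2.07 = 95.90 kΩ.
R_{R_H..R_D} = 5.23 + 17.7 = 22.93 kΩ.
V = V_DC · R/ΣR = 6.65 × 0.2391 = 1.590 V.

V ≈ 1.59 V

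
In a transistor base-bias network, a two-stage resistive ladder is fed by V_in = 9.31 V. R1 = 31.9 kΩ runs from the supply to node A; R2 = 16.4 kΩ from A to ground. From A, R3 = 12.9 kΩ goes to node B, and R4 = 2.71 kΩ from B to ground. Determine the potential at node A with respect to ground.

V_A ≈ 1.87 V

Node A sees R2 in parallel with the series input of stage 2, R3 + R4 = 15.61 kΩ.
Effective lower resistance at A: R2 ‖ 15.61 = 7.998 kΩ.
V_A = 9.31 × 7.998/(31.9 + 7.998) = 1.866 V.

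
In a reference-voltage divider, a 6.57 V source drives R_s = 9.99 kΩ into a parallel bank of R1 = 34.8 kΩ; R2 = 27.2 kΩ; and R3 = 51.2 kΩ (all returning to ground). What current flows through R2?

Parallel bank: R_p = 1/(1/34.8 + 1/27.2 + 1/51.2) = 11.76 kΩ.
Node voltage V_A = V_s · R_p/(R_s + R_p) = 6.57 × 0.5407 = 3.552 V.
Branch current I = V_A/R2 = 3.552/27.2 = 0.1306 mA.
(Equivalently: I_total = 0.3021 mA, then current-divider fraction G_k/ΣG = 0.4324.)

I ≈ 0.131 mA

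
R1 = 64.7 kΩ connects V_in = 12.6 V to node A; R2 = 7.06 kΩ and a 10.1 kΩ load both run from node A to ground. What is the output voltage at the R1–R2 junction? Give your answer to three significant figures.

V_out ≈ 0.760 V

R2 ‖ R_L = (7.06 × 10.1)/(7.06 + 10.1) = 4.155 kΩ.
Voltage divider with the loaded lower leg: V_out = 12.6 × 4.155/(64.7 + 4.155) = 12.6 × 0.06035 = 0.7604 V.
(Unloaded it would be 1.24 V; the load pulls it down.)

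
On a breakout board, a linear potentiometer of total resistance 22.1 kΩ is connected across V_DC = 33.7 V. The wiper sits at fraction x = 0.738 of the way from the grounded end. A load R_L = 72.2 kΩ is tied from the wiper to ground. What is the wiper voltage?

V_out ≈ 23.5 V

Split the track: R_lower = x·R_p = 16.31 kΩ, R_upper = (1−x)·R_p = 5.790 kΩ.
Lower segment in parallel with the load: 16.31 ‖ 72.2 = 13.30 kΩ.
V_out = 33.7 × 13.30/(5.790 + 13.30) = 23.48 V.
(Unloaded: V_out = x·V_DC = 24.9 V.)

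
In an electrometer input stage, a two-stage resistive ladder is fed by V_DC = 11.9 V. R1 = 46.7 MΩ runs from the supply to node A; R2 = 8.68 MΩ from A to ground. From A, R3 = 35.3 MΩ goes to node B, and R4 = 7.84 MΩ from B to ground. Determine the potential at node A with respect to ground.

Node A sees R2 in parallel with the series input of stage 2, R3 + R4 = 43.14 MΩ.
R2 ‖ (R3+R4) = 7.226 MΩ.
First divider: V_A = V_DC · 7.226/(46.7 + 7.226) = 1.595 V.

V_A ≈ 1.59 V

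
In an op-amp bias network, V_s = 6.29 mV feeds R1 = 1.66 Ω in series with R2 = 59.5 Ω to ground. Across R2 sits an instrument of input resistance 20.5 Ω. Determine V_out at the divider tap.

The load sits in parallel with R2, giving an effective lower resistance R2' = R2·R_L/(R2+R_L) = 15.25 Ω.
Now apply the divider: V_out = 6.29 × 0.9018 = 5.672 mV.

V_out ≈ 5.67 mV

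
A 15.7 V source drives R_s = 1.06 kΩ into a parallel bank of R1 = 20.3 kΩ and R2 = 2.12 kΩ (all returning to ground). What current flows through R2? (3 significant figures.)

I ≈ 4.77 mA

Parallel bank: R_p = 1/(1/20.3 + 1/2.12) = 1.920 kΩ.
V_A = 15.7 × 1.920/2.980 = 10.11 V.
Branch current I = V_A/R2 = 10.11/2.12 = 4.771 mA.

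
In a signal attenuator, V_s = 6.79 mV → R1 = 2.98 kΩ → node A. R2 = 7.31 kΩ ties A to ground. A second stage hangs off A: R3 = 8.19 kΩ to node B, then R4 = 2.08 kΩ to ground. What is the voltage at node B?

V_B ≈ 0.810 mV

Looking into the second stage from A: R3 + R4 = 10.27 kΩ appears in parallel with R2.
Effective lower resistance at A: R2 ‖ 10.27 = 4.270 kΩ.
V_A = 6.79 × 4.270/(2.98 + 4.270) = 3.999 mV.
V_B = V_A × 0.2025 = 0.8100 mV.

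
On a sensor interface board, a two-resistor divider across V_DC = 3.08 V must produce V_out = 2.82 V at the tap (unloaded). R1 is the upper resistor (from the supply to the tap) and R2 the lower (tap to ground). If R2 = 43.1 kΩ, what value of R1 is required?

R1 ≈ 3.97 kΩ

V_out/V_DC = R2/(R1+R2) = 0.9156.
Rearranging, R1 = R2·(1−k)/k = 43.1 × 0.09220 = 3.974 kΩ.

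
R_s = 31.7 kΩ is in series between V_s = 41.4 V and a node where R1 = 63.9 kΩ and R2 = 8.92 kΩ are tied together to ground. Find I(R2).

I ≈ 0.919 mA

Combine the parallel branches: R_p = (1/63.9 + 1/8.92)⁻¹ = 7.827 kΩ.
V_A = 41.4 × 7.827/39.53 = 8.198 V.
Branch current I = V_A/R2 = 8.198/8.92 = 0.9191 mA.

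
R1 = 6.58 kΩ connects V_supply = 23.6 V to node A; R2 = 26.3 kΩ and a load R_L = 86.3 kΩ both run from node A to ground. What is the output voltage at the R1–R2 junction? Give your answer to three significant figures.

R2 ‖ R_L = (26.3 × 86.3)/(26.3 + 86.3) = 20.16 kΩ.
Now apply the divider: V_out = 23.6 × 0.7539 = 17.79 V.
(Unloaded it would be 18.9 V; the load pulls it down.)

V_out ≈ 17.8 V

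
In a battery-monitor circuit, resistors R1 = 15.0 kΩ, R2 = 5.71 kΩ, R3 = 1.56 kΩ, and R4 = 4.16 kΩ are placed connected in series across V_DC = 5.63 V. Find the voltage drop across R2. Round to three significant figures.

V ≈ 1.22 V

Total series resistance ΣR = 15.0 + 5.71 + 1.56 + 4.16 = 26.43 kΩ.
By the voltage-divider rule, V = 5.63 × 5.710/26.43 = 1.216 V.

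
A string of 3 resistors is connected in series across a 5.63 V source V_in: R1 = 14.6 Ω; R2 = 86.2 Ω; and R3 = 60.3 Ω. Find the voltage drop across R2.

V ≈ 3.01 V

Series total: ΣR = 14.6 + 86.2 + 60.3 = 161.1 Ω.
Voltage divider: V = V_in · (86.20 / 161.1) = 5.63 × 0.5351 = 3.012 V.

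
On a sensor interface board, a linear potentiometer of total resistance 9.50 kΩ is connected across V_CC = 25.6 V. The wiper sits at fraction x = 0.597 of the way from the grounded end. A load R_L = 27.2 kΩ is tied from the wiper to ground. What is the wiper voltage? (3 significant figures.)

V_out ≈ 14.1 V

The pot divides into 3.829 kΩ above the wiper and 5.671 kΩ below.
Lower segment in parallel with the load: 5.671 ‖ 27.2 = 4.693 kΩ.
Then V_out = V_CC · 4.693/(3.829 + 4.693) = 14.10 V.
(Unloaded: V_out = x·V_CC = 15.3 V.)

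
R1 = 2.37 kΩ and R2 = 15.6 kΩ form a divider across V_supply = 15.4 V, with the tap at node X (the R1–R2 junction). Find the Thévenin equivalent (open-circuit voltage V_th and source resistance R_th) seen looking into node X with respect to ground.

V_th ≈ 13.4 V, R_th ≈ 2.06 kΩ

Open-circuit (no load on X): V_th = V_supply · R2/(R1 + R2) = 15.4 × 15.6/(2.370 + 15.6) = 13.37 V.
Looking into X with the source shorted: R_th = R1·R2/(R1+R2) = 2.370 × 15.6/17.97 = 2.057 kΩ.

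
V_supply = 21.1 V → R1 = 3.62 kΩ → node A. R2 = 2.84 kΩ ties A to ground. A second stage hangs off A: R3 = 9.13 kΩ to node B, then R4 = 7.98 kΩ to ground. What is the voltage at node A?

Looking into the second stage from A: R3 + R4 = 17.11 kΩ appears in parallel with R2.
R2 ‖ (R3+R4) = 2.436 kΩ.
So V_A = 21.1 × 0.4022 = 8.487 V.

V_A ≈ 8.49 V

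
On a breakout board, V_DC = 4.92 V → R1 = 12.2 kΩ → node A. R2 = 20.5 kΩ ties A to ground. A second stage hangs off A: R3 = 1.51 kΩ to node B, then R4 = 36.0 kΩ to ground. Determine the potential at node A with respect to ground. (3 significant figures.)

V_A ≈ 2.56 V

Looking into the second stage from A: R3 + R4 = 37.51 kΩ appears in parallel with R2.
R2 ‖ (R3+R4) = 13.26 kΩ.
V_A = 4.92 × 13.26/(12.2 + 13.26) = 2.562 V.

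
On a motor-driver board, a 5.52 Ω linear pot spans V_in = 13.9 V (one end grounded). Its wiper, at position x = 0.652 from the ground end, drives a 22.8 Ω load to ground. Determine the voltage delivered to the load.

Split the track: R_lower = x·R_p = 3.599 Ω, R_upper = (1−x)·R_p = 1.921 Ω.
Lower segment in parallel with the load: 3.599 ‖ 22.8 = 3.108 Ω.
Loaded-divider output: V_out = 13.9 × 0.6180 = 8.591 V.

V_out ≈ 8.59 V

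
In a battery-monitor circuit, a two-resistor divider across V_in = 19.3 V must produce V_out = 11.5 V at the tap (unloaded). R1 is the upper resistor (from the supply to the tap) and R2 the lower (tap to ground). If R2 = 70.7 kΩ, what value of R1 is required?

V_out/V_in = R2/(R1+R2) = 0.5959.
R1 = R2·(1/k − 1) = 70.7 × 0.6783 = 47.95 kΩ.

R1 ≈ 48.0 kΩ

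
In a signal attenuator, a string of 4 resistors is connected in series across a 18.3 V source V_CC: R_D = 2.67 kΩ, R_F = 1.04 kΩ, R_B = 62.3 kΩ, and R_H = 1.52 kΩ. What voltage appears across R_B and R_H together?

V ≈ 17.3 V

ΣR = 2.67 + 1.04 + 62.3 + 1.52 = 67.53 kΩ.
R_{R_B..R_H} = 62.3 + 1.52 = 63.82 kΩ.
V = V_CC · R/ΣR = 18.3 × 0.9451 = 17.29 V.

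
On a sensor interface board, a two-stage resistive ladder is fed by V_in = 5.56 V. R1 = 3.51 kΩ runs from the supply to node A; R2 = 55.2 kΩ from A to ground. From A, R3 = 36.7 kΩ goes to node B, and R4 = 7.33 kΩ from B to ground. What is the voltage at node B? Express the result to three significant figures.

V_B ≈ 0.810 V

Looking into the second stage from A: R3 + R4 = 44.03 kΩ appears in parallel with R2.
R2 ‖ (R3+R4) = 24.49 kΩ.
First divider: V_A = V_in · 24.49/(3.51 + 24.49) = 4.863 V.
Stage 2 is unloaded, so V_B = V_A · R4/(R3+R4) = 4.863 × 7.33/44.03 = 0.8096 V.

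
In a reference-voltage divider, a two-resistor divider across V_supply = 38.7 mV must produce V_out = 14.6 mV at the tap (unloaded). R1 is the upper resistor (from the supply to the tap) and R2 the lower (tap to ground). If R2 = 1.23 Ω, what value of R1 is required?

V_out/V_supply = R2/(R1+R2) = 0.3773.
So R1 = R2 · (V_supply/V_out − 1) = 1.23 × (38.7/14.6 − 1) = 1.23 × 1.651 = 2.030 Ω.

R1 ≈ 2.03 Ω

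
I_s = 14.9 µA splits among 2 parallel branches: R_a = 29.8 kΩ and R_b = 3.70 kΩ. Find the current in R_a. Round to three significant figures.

Two-branch current divider: I_k = I_s · R_other/(R_1 + R_2).
So I = 14.9 × 3.70/33.50 = 1.646 µA.

I ≈ 1.65 µA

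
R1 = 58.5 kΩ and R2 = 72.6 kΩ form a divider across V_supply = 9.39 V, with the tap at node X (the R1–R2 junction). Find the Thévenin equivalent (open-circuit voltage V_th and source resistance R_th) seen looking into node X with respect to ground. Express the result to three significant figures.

V_th is the unloaded tap voltage: V_supply · R2/(R1+R2) = 9.39 × 0.5538 = 5.200 V.
With V_supply suppressed (replaced by a short), R_th = R1 ‖ R2 = (58.50 × 72.6)/(58.50 + 72.6) = 32.40 kΩ.

V_th ≈ 5.20 V, R_th ≈ 32.4 kΩ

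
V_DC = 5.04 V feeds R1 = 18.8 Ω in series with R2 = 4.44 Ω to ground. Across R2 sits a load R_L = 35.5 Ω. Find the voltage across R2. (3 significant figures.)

V_out ≈ 0.874 V

R2 ‖ R_L = (4.44 × 35.5)/(4.44 + 35.5) = 3.946 Ω.
Voltage divider with the loaded lower leg: V_out = 5.04 × 3.946/(18.8 + 3.946) = 5.04 × 0.1735 = 0.8744 V.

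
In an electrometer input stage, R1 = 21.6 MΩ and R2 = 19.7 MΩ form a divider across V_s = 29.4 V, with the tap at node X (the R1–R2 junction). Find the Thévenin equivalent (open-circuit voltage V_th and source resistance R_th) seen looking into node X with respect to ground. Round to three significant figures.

V_th ≈ 14.0 V, R_th ≈ 10.3 MΩ

With X open, the divider is unloaded: V_th = 29.4 × 19.7/41.30 = 14.02 V.
Zeroing V_s shorts the top of R1 to ground, so R_th = R1 ‖ R2 = 10.30 MΩ.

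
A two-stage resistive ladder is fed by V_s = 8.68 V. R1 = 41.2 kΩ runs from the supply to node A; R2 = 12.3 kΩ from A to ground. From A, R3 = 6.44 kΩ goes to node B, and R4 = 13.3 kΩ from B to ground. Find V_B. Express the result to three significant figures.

V_B ≈ 0.909 V

Looking into the second stage from A: R3 + R4 = 19.74 kΩ appears in parallel with R2.
R2 ‖ (R3+R4) = 7.578 kΩ.
First divider: V_A = V_s · 7.578/(41.2 + 7.578) = 1.349 V.
Stage 2 is unloaded, so V_B = V_A · R4/(R3+R4) = 1.349 × 13.3/19.74 = 0.9086 V.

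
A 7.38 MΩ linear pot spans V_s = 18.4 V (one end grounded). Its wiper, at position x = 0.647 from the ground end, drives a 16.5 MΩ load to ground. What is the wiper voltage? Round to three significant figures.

Split the track: R_lower = x·R_p = 4.775 MΩ, R_upper = (1−x)·R_p = 2.605 MΩ.
R_L loads the lower segment: effective lower R = 3.703 MΩ.
Loaded-divider output: V_out = 18.4 × 0.5870 = 10.80 V.
(Unloaded: V_out = x·V_s = 11.9 V.)

V_out ≈ 10.8 V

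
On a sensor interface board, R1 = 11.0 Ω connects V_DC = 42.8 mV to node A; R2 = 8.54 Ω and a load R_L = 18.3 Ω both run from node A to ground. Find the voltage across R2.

V_out ≈ 14.8 mV

First combine the lower leg with the load: R2 ‖ R_L = 5.823 Ω.
Voltage divider with the loaded lower leg: V_out = 42.8 × 5.823/(11.0 + 5.823) = 42.8 × 0.3461 = 14.81 mV.
(Unloaded it would be 18.7 mV; the load pulls it down.)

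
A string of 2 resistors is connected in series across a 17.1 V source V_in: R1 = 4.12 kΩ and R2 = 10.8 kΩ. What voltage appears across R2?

ΣR = 4.12 + 10.8 = 14.92 kΩ.
Voltage divider: V = V_in · (10.80 / 14.92) = 17.1 × 0.7239 = 12.38 V.

V ≈ 12.4 V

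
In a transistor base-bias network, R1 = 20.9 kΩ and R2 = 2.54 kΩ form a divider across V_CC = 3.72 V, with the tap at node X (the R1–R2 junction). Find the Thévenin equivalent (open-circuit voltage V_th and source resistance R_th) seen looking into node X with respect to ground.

V_th ≈ 0.403 V, R_th ≈ 2.26 kΩ

With X open, the divider is unloaded: V_th = 3.72 × 2.54/23.44 = 0.4031 V.
Zeroing V_CC shorts the top of R1 to ground, so R_th = R1 ‖ R2 = 2.265 kΩ.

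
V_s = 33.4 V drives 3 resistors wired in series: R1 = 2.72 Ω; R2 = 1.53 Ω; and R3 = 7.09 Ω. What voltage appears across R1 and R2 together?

Total series resistance ΣR = 2.72 + 1.53 + 7.09 = 11.34 Ω.
R_{R1..R2} = 2.72 + 1.53 = 4.250 Ω.
V = V_s · R/ΣR = 33.4 × 0.3748 = 12.52 V.

V ≈ 12.5 V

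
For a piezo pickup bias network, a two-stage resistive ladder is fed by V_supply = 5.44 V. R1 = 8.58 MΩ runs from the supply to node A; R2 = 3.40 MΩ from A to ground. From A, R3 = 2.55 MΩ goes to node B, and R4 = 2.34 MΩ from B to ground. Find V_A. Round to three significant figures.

V_A ≈ 1.03 V

Looking into the second stage from A: R3 + R4 = 4.890 MΩ appears in parallel with R2.
R2 ‖ (R3+R4) = 2.006 MΩ.
V_A = 5.44 × 2.006/(8.58 + 2.006) = 1.031 V.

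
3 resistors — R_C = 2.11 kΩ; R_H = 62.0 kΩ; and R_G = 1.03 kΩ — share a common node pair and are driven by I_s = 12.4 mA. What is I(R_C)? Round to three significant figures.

I ≈ 4.02 mA

Total conductance ΣG = 1/2.11 + 1/62.0 + 1/1.03 = 1.461 (units of 1/kΩ).
By the current-divider rule, I = I_s · G_k/ΣG = 12.4 × 0.3244 = 4.023 mA.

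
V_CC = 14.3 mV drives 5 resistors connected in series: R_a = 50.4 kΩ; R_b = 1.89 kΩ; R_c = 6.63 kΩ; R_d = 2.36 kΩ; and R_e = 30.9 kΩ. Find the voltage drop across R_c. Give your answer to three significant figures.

Series total: ΣR = 50.4 + 1.89 + 6.63 + 2.36 + 30.9 = 92.18 kΩ.
Voltage divider: V = V_CC · (6.630 / 92.18) = 14.3 × 0.07192 = 1.029 mV.

V ≈ 1.03 mV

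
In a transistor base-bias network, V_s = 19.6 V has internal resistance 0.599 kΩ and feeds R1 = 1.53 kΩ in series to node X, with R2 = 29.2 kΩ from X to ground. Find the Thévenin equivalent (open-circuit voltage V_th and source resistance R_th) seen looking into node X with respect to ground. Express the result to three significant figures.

R1' = 0.599 + 1.53 = 2.129 kΩ (source resistance + R1).
Open-circuit (no load on X): V_th = V_s · R2/(R1' + R2) = 19.6 × 29.2/(2.129 + 29.2) = 18.27 V.
With V_s suppressed (replaced by a short), R_th = R1' ‖ R2 = (2.129 × 29.2)/(2.129 + 29.2) = 1.984 kΩ.

V_th ≈ 18.3 V, R_th ≈ 1.98 kΩ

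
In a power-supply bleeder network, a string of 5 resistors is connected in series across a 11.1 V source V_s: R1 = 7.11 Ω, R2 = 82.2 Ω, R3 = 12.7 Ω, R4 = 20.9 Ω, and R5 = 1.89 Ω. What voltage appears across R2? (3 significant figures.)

V ≈ 7.31 V

ΣR = 7.11 + 82.2 + 12.7 + 20.9 + 1.89 = 124.8 Ω.
By the voltage-divider rule, V = 11.1 × 82.20/124.8 = 7.311 V.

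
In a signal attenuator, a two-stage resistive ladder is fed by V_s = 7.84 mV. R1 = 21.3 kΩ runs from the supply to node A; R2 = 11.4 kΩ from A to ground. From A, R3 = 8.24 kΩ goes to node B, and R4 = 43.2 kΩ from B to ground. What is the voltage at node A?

V_A ≈ 2.39 mV

The second stage (R3 + R4 = 51.44 kΩ) loads node A in parallel with R2.
R2 ‖ (R3+R4) = 9.332 kΩ.
First divider: V_A = V_s · 9.332/(21.3 + 9.332) = 2.388 mV.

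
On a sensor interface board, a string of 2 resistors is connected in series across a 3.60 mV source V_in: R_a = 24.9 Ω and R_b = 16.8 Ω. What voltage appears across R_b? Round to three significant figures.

V ≈ 1.45 mV

Series total: ΣR = 24.9 + 16.8 = 41.70 Ω.
V = V_in · R/ΣR = 3.60 × 0.4029 = 1.450 mV.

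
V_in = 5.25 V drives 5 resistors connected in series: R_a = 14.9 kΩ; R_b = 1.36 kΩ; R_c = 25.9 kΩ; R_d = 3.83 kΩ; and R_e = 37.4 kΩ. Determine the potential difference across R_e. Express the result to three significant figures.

V ≈ 2.35 V

Total series resistance ΣR = 14.9 + 1.36 + 25.9 + 3.83 + 37.4 = 83.39 kΩ.
Voltage divider: V = V_in · (37.40 / 83.39) = 5.25 × 0.4485 = 2.355 V.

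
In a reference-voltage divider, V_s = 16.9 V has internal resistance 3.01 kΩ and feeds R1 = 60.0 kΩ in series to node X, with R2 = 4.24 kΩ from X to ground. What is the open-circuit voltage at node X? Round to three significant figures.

V_th ≈ 1.07 V

R1' = 3.01 + 60.0 = 63.01 kΩ (source resistance + R1).
With X open, the divider is unloaded: V_th = 16.9 × 4.24/67.25 = 1.066 V.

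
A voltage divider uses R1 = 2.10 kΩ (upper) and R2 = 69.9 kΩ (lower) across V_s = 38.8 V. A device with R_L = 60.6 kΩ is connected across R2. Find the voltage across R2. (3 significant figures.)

First combine the lower leg with the load: R2 ‖ R_L = 32.46 kΩ.
Then V_out = V_s · R2'/(R1 + R2') = 38.8 × 32.46/34.56 = 36.44 V.
(Unloaded it would be 37.7 V; the load pulls it down.)

V_out ≈ 36.4 V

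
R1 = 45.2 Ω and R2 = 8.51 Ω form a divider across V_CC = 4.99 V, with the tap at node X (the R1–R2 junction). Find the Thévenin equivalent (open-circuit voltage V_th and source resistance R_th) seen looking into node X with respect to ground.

V_th ≈ 0.791 V, R_th ≈ 7.16 Ω

Open-circuit (no load on X): V_th = V_CC · R2/(R1 + R2) = 4.99 × 8.51/(45.20 + 8.51) = 0.7906 V.
With V_CC suppressed (replaced by a short), R_th = R1 ‖ R2 = (45.20 × 8.51)/(45.20 + 8.51) = 7.162 Ω.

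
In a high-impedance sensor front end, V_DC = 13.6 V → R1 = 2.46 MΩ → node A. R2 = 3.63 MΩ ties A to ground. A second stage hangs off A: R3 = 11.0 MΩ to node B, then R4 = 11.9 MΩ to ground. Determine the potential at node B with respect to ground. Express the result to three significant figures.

Looking into the second stage from A: R3 + R4 = 22.90 MΩ appears in parallel with R2.
R2 ‖ (R3+R4) = 3.133 MΩ.
First divider: V_A = V_DC · 3.133/(2.46 + 3.133) = 7.619 V.
V_B = V_A × 0.5197 = 3.959 V.

V_B ≈ 3.96 V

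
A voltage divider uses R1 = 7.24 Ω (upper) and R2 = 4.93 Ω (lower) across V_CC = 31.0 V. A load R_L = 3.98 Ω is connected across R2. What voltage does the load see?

First combine the lower leg with the load: R2 ‖ R_L = 2.202 Ω.
Voltage divider with the loaded lower leg: V_out = 31.0 × 2.202/(7.24 + 2.202) = 31.0 × 0.2332 = 7.230 V.
(Unloaded it would be 12.6 V; the load pulls it down.)

V_out ≈ 7.23 V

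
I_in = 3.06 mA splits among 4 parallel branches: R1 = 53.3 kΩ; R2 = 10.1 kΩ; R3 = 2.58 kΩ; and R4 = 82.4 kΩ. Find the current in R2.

I ≈ 0.585 mA

ΣG = 1/53.3 + 1/10.1 + 1/2.58 + 1/82.4 = 0.5175.
Current divider: I(R2) = I_in · G_k/ΣG = 3.06 × (0.09901/0.5175) = 3.06 × 0.1913 = 0.5854 mA.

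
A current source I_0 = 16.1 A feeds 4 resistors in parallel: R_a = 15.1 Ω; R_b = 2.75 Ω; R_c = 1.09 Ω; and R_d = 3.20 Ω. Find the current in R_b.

I ≈ 3.53 A

Conductances: ΣG = 1/15.1 + 1/2.75 + 1/1.09 + 1/3.20 = 1.660 (1/Ω).
Current divider: I(R_b) = I_0 · G_k/ΣG = 16.1 × (0.3636/1.660) = 16.1 × 0.2191 = 3.527 A.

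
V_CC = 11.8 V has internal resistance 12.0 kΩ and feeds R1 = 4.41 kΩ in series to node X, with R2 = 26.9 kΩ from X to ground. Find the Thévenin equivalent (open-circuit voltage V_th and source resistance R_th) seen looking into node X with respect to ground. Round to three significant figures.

R1' = 12.0 + 4.41 = 16.41 kΩ (source resistance + R1).
Open-circuit (no load on X): V_th = V_CC · R2/(R1' + R2) = 11.8 × 26.9/(16.41 + 26.9) = 7.329 V.
Looking into X with the source shorted: R_th = R1'·R2/(R1'+R2) = 16.41 × 26.9/43.31 = 10.19 kΩ.

V_th ≈ 7.33 V, R_th ≈ 10.2 kΩ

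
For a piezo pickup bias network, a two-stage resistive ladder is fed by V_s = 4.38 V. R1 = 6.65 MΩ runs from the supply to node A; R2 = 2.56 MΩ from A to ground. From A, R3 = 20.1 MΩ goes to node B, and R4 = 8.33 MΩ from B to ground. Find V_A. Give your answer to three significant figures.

V_A ≈ 1.14 V

Node A sees R2 in parallel with the series input of stage 2, R3 + R4 = 28.43 MΩ.
Effective lower resistance at A: R2 ‖ 28.43 = 2.349 MΩ.
V_A = 4.38 × 2.349/(6.65 + 2.349) = 1.143 V.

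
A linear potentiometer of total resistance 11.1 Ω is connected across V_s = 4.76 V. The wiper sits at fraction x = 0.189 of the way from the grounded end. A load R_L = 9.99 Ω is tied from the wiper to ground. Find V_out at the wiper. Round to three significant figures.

V_out ≈ 0.769 V

The pot divides into 9.002 Ω above the wiper and 2.098 Ω below.
R_L loads the lower segment: effective lower R = 1.734 Ω.
Then V_out = V_s · 1.734/(9.002 + 1.734) = 0.7687 V.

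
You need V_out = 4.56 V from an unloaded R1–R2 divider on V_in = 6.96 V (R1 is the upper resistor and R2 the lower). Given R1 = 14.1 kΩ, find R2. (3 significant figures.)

V_out/V_in = R2/(R1+R2) = 0.6552.
Rearranging, R2 = R1·k/(1−k) = 14.1 × 1.900 = 26.79 kΩ.

R2 ≈ 26.8 kΩ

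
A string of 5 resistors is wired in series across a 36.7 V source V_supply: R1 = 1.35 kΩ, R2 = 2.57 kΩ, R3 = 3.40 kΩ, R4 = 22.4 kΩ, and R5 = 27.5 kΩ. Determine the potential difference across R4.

V ≈ 14.4 V

ΣR = 1.35 + 2.57 + 3.40 + 22.4 + 27.5 = 57.22 kΩ.
V = V_supply · R/ΣR = 36.7 × 0.3915 = 14.37 V.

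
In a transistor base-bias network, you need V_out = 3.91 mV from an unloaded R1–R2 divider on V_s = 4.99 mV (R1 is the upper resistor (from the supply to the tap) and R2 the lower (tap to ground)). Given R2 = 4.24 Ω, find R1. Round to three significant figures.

R1 ≈ 1.17 Ω

V_out/V_s = R2/(R1+R2) = 0.7836.
So R1 = R2 · (V_s/V_out − 1) = 4.24 × (4.99/3.91 − 1) = 4.24 × 0.2762 = 1.171 Ω.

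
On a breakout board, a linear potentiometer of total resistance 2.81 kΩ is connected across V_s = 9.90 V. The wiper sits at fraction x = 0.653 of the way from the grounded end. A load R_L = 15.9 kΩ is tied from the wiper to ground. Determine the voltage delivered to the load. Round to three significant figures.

Split the track: R_lower = x·R_p = 1.835 kΩ, R_upper = (1−x)·R_p = 0.9751 kΩ.
R_L loads the lower segment: effective lower R = 1.645 kΩ.
Then V_out = V_s · 1.645/(0.9751 + 1.645) = 6.216 V.
(Unloaded: V_out = x·V_s = 6.46 V.)

V_out ≈ 6.22 V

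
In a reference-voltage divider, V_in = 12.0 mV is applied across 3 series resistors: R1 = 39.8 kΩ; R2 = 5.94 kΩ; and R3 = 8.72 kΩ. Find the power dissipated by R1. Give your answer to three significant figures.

P ≈ 1.93 nW

ΣR = 54.46 kΩ → I = 12.0/54.46 = 0.2203 µA.
P(R1) = I²·R1 = (0.2203)² × 39.8 = 1.932 nW.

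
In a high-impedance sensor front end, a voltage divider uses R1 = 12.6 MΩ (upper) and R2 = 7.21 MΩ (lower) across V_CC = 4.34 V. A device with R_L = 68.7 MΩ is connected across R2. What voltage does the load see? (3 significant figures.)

R2 ‖ R_L = (7.21 × 68.7)/(7.21 + 68.7) = 6.525 MΩ.
Now apply the divider: V_out = 4.34 × 0.3412 = 1.481 V.
(Unloaded it would be 1.58 V; the load pulls it down.)

V_out ≈ 1.48 V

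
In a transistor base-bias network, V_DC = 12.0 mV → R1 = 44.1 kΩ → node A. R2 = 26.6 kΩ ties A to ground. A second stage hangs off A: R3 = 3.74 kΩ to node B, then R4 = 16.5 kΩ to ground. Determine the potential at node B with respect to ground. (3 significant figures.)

V_B ≈ 2.02 mV

Looking into the second stage from A: R3 + R4 = 20.24 kΩ appears in parallel with R2.
R2 ‖ (R3+R4) = 11.49 kΩ.
First divider: V_A = V_DC · 11.49/(44.1 + 11.49) = 2.481 mV.
Then the unloaded second divider: V_B = V_A × R4/(R3+R4) = 2.481 × 0.8152 = 2.023 mV.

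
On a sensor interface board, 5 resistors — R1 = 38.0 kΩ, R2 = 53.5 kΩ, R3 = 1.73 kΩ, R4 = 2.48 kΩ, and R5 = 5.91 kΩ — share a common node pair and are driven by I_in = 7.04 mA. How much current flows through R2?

Total conductance ΣG = 1/38.0 + 1/53.5 + 1/1.73 + 1/2.48 + 1/5.91 = 1.195 (units of 1/kΩ).
Current divider: I(R2) = I_in · G_k/ΣG = 7.04 × (0.01869/1.195) = 7.04 × 0.01564 = 0.1101 mA.

I ≈ 0.110 mA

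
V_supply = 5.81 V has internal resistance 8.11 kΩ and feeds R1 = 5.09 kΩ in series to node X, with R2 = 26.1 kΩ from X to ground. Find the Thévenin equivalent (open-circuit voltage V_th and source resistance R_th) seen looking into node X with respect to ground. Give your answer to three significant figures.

R1' = 8.11 + 5.09 = 13.20 kΩ (source resistance + R1).
V_th is the unloaded tap voltage: V_supply · R2/(R1'+R2) = 5.81 × 0.6641 = 3.859 V.
Zeroing V_supply shorts the top of R1' to ground, so R_th = R1' ‖ R2 = 8.766 kΩ.

V_th ≈ 3.86 V, R_th ≈ 8.77 kΩ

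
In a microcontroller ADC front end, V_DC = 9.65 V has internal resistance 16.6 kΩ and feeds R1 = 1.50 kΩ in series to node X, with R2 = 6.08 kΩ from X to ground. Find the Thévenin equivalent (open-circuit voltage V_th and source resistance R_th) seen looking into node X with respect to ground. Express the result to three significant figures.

R1' = 16.6 + 1.50 = 18.10 kΩ (source resistance + R1).
With X open, the divider is unloaded: V_th = 9.65 × 6.08/24.18 = 2.426 V.
Zeroing V_DC shorts the top of R1' to ground, so R_th = R1' ‖ R2 = 4.551 kΩ.

V_th ≈ 2.43 V, R_th ≈ 4.55 kΩ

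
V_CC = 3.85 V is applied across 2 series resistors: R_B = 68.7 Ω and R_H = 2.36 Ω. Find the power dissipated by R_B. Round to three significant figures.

P ≈ 0.202 W

ΣR = 71.06 Ω → I = 3.85/71.06 = 0.05418 A.
V(R_B) = I·R = 3.722 V; P = V·I = 3.722 × 0.05418 = 0.2017 W.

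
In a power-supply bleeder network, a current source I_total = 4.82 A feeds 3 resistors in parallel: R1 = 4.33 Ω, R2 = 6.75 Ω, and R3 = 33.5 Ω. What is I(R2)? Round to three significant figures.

I ≈ 1.75 A

Total conductance ΣG = 1/4.33 + 1/6.75 + 1/33.5 = 0.4089 (units of 1/Ω).
Current divider: I(R2) = I_total · G_k/ΣG = 4.82 × (0.1481/0.4089) = 4.82 × 0.3623 = 1.746 A.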